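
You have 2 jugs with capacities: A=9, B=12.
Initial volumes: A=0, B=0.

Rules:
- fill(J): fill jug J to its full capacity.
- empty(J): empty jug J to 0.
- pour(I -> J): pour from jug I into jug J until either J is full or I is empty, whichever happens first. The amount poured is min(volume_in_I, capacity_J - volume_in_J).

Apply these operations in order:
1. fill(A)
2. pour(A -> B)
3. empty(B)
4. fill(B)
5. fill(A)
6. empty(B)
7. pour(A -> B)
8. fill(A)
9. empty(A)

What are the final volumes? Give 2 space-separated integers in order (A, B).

Answer: 0 9

Derivation:
Step 1: fill(A) -> (A=9 B=0)
Step 2: pour(A -> B) -> (A=0 B=9)
Step 3: empty(B) -> (A=0 B=0)
Step 4: fill(B) -> (A=0 B=12)
Step 5: fill(A) -> (A=9 B=12)
Step 6: empty(B) -> (A=9 B=0)
Step 7: pour(A -> B) -> (A=0 B=9)
Step 8: fill(A) -> (A=9 B=9)
Step 9: empty(A) -> (A=0 B=9)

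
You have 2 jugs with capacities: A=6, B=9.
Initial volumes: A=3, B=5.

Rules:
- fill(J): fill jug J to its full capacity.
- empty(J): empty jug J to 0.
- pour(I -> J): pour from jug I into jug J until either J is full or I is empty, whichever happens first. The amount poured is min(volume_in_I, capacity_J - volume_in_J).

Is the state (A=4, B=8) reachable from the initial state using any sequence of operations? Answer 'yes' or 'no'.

Answer: no

Derivation:
BFS explored all 21 reachable states.
Reachable set includes: (0,0), (0,2), (0,3), (0,5), (0,6), (0,8), (0,9), (2,0), (2,9), (3,0), (3,5), (3,9) ...
Target (A=4, B=8) not in reachable set → no.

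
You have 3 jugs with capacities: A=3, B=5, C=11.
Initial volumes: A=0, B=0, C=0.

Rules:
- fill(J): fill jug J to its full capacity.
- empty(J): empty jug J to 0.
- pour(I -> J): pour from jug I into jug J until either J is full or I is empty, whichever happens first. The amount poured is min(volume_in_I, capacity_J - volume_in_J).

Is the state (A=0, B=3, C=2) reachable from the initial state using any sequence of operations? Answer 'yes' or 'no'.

BFS from (A=0, B=0, C=0):
  1. fill(B) -> (A=0 B=5 C=0)
  2. pour(B -> A) -> (A=3 B=2 C=0)
  3. pour(B -> C) -> (A=3 B=0 C=2)
  4. pour(A -> B) -> (A=0 B=3 C=2)
Target reached → yes.

Answer: yes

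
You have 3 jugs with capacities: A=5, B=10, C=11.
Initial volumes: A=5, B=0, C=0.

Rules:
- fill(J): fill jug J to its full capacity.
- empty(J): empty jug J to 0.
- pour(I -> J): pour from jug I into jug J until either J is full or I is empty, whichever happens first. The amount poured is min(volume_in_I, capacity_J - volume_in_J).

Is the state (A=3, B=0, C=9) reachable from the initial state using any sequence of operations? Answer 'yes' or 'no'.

Answer: yes

Derivation:
BFS from (A=5, B=0, C=0):
  1. fill(B) -> (A=5 B=10 C=0)
  2. pour(B -> C) -> (A=5 B=0 C=10)
  3. fill(B) -> (A=5 B=10 C=10)
  4. pour(A -> C) -> (A=4 B=10 C=11)
  5. empty(C) -> (A=4 B=10 C=0)
  6. pour(B -> C) -> (A=4 B=0 C=10)
  7. fill(B) -> (A=4 B=10 C=10)
  8. pour(A -> C) -> (A=3 B=10 C=11)
  9. empty(C) -> (A=3 B=10 C=0)
  10. pour(B -> C) -> (A=3 B=0 C=10)
  11. fill(B) -> (A=3 B=10 C=10)
  12. pour(B -> C) -> (A=3 B=9 C=11)
  13. empty(C) -> (A=3 B=9 C=0)
  14. pour(B -> C) -> (A=3 B=0 C=9)
Target reached → yes.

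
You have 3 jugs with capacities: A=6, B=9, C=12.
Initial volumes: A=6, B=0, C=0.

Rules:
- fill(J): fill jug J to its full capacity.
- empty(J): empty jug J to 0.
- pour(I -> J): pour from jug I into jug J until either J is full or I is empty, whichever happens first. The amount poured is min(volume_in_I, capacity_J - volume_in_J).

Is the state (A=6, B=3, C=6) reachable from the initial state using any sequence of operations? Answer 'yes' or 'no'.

BFS from (A=6, B=0, C=0):
  1. fill(B) -> (A=6 B=9 C=0)
  2. pour(A -> C) -> (A=0 B=9 C=6)
  3. pour(B -> A) -> (A=6 B=3 C=6)
Target reached → yes.

Answer: yes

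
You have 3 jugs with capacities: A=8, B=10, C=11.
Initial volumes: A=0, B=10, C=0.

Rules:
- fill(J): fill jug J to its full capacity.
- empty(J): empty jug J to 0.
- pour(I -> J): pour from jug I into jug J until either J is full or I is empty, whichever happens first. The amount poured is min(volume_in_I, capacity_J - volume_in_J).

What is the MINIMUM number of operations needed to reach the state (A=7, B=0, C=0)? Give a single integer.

BFS from (A=0, B=10, C=0). One shortest path:
  1. fill(A) -> (A=8 B=10 C=0)
  2. pour(B -> C) -> (A=8 B=0 C=10)
  3. pour(A -> C) -> (A=7 B=0 C=11)
  4. empty(C) -> (A=7 B=0 C=0)
Reached target in 4 moves.

Answer: 4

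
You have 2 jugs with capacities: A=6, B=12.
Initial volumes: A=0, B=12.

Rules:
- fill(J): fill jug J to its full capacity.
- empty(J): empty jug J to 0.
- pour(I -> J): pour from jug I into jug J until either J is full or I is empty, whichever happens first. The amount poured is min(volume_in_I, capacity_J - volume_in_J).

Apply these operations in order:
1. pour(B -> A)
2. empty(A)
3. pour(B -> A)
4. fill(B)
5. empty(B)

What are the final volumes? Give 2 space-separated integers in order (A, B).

Step 1: pour(B -> A) -> (A=6 B=6)
Step 2: empty(A) -> (A=0 B=6)
Step 3: pour(B -> A) -> (A=6 B=0)
Step 4: fill(B) -> (A=6 B=12)
Step 5: empty(B) -> (A=6 B=0)

Answer: 6 0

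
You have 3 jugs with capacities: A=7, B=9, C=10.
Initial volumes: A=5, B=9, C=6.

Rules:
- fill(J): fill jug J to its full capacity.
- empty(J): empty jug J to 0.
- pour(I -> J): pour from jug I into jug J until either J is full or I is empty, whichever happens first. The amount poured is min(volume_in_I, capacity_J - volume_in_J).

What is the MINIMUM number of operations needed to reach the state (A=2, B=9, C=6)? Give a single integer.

BFS from (A=5, B=9, C=6). One shortest path:
  1. empty(A) -> (A=0 B=9 C=6)
  2. pour(B -> A) -> (A=7 B=2 C=6)
  3. empty(A) -> (A=0 B=2 C=6)
  4. pour(B -> A) -> (A=2 B=0 C=6)
  5. fill(B) -> (A=2 B=9 C=6)
Reached target in 5 moves.

Answer: 5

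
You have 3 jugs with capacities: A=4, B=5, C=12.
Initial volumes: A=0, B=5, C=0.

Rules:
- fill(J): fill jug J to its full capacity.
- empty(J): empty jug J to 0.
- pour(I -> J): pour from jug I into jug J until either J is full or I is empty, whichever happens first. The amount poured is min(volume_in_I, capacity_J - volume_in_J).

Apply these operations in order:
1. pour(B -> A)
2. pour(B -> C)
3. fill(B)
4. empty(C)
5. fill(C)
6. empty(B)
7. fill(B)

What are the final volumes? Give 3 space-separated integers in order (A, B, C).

Answer: 4 5 12

Derivation:
Step 1: pour(B -> A) -> (A=4 B=1 C=0)
Step 2: pour(B -> C) -> (A=4 B=0 C=1)
Step 3: fill(B) -> (A=4 B=5 C=1)
Step 4: empty(C) -> (A=4 B=5 C=0)
Step 5: fill(C) -> (A=4 B=5 C=12)
Step 6: empty(B) -> (A=4 B=0 C=12)
Step 7: fill(B) -> (A=4 B=5 C=12)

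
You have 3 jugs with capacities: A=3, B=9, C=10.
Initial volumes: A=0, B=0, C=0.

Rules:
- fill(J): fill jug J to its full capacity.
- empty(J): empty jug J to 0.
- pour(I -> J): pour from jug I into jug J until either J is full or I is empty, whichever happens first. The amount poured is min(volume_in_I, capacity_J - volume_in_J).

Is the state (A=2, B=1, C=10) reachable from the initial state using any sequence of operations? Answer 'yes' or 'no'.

BFS from (A=0, B=0, C=0):
  1. fill(C) -> (A=0 B=0 C=10)
  2. pour(C -> B) -> (A=0 B=9 C=1)
  3. pour(C -> A) -> (A=1 B=9 C=0)
  4. pour(B -> C) -> (A=1 B=0 C=9)
  5. pour(A -> B) -> (A=0 B=1 C=9)
  6. fill(A) -> (A=3 B=1 C=9)
  7. pour(A -> C) -> (A=2 B=1 C=10)
Target reached → yes.

Answer: yes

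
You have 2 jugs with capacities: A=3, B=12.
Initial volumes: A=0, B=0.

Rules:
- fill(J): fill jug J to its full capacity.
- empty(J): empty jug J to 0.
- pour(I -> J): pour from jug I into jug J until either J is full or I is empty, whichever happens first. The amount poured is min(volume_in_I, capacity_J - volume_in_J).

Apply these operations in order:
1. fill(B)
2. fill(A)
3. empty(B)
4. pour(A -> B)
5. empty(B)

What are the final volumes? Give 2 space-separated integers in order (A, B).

Answer: 0 0

Derivation:
Step 1: fill(B) -> (A=0 B=12)
Step 2: fill(A) -> (A=3 B=12)
Step 3: empty(B) -> (A=3 B=0)
Step 4: pour(A -> B) -> (A=0 B=3)
Step 5: empty(B) -> (A=0 B=0)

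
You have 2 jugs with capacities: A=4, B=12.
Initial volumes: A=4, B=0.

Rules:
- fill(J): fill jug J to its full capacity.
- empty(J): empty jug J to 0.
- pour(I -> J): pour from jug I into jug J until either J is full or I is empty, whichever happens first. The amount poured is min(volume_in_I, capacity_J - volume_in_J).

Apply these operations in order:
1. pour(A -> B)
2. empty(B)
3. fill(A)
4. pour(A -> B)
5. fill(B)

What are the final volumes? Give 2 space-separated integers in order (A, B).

Step 1: pour(A -> B) -> (A=0 B=4)
Step 2: empty(B) -> (A=0 B=0)
Step 3: fill(A) -> (A=4 B=0)
Step 4: pour(A -> B) -> (A=0 B=4)
Step 5: fill(B) -> (A=0 B=12)

Answer: 0 12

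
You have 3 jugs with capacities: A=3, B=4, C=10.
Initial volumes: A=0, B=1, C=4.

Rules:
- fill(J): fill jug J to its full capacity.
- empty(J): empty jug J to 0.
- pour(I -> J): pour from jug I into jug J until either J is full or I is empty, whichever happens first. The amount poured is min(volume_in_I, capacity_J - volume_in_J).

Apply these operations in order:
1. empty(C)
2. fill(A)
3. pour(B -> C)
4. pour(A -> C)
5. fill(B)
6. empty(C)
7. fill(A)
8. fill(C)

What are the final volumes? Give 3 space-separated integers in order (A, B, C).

Answer: 3 4 10

Derivation:
Step 1: empty(C) -> (A=0 B=1 C=0)
Step 2: fill(A) -> (A=3 B=1 C=0)
Step 3: pour(B -> C) -> (A=3 B=0 C=1)
Step 4: pour(A -> C) -> (A=0 B=0 C=4)
Step 5: fill(B) -> (A=0 B=4 C=4)
Step 6: empty(C) -> (A=0 B=4 C=0)
Step 7: fill(A) -> (A=3 B=4 C=0)
Step 8: fill(C) -> (A=3 B=4 C=10)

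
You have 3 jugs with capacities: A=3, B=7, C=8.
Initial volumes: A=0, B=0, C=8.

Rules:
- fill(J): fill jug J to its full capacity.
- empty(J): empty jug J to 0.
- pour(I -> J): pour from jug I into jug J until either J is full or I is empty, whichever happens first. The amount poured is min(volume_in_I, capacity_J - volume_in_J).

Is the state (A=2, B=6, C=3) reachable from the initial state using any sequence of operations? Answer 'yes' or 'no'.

BFS explored all 204 reachable states.
Reachable set includes: (0,0,0), (0,0,1), (0,0,2), (0,0,3), (0,0,4), (0,0,5), (0,0,6), (0,0,7), (0,0,8), (0,1,0), (0,1,1), (0,1,2) ...
Target (A=2, B=6, C=3) not in reachable set → no.

Answer: no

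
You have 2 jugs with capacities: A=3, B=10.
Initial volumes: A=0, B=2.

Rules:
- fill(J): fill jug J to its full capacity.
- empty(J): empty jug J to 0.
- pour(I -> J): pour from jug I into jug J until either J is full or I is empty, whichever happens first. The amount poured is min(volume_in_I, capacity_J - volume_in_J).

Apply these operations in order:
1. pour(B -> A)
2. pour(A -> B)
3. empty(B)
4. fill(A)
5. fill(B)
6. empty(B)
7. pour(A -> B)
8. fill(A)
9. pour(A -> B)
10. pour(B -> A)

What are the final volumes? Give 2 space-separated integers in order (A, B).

Step 1: pour(B -> A) -> (A=2 B=0)
Step 2: pour(A -> B) -> (A=0 B=2)
Step 3: empty(B) -> (A=0 B=0)
Step 4: fill(A) -> (A=3 B=0)
Step 5: fill(B) -> (A=3 B=10)
Step 6: empty(B) -> (A=3 B=0)
Step 7: pour(A -> B) -> (A=0 B=3)
Step 8: fill(A) -> (A=3 B=3)
Step 9: pour(A -> B) -> (A=0 B=6)
Step 10: pour(B -> A) -> (A=3 B=3)

Answer: 3 3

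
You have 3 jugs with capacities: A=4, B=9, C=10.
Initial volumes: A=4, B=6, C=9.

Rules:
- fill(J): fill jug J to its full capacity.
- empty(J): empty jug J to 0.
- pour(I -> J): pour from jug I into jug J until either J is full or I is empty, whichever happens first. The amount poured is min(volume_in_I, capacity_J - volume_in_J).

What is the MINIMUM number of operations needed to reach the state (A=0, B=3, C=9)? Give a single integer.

Answer: 5

Derivation:
BFS from (A=4, B=6, C=9). One shortest path:
  1. fill(B) -> (A=4 B=9 C=9)
  2. pour(A -> C) -> (A=3 B=9 C=10)
  3. empty(C) -> (A=3 B=9 C=0)
  4. pour(B -> C) -> (A=3 B=0 C=9)
  5. pour(A -> B) -> (A=0 B=3 C=9)
Reached target in 5 moves.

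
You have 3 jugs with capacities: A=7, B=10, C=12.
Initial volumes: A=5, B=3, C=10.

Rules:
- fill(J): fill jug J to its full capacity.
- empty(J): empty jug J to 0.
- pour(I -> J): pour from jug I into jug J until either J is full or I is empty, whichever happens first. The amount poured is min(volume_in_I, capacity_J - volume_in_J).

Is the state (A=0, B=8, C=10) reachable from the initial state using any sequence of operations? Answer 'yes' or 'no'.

Answer: yes

Derivation:
BFS from (A=5, B=3, C=10):
  1. pour(A -> B) -> (A=0 B=8 C=10)
Target reached → yes.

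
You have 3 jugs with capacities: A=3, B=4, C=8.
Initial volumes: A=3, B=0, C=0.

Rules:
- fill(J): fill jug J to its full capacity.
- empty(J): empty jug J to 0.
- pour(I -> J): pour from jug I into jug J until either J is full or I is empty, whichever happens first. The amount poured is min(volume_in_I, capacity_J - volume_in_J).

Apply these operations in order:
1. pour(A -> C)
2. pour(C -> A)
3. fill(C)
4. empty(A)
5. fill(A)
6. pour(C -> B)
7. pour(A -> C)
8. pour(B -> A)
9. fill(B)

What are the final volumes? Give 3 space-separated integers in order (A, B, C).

Answer: 3 4 7

Derivation:
Step 1: pour(A -> C) -> (A=0 B=0 C=3)
Step 2: pour(C -> A) -> (A=3 B=0 C=0)
Step 3: fill(C) -> (A=3 B=0 C=8)
Step 4: empty(A) -> (A=0 B=0 C=8)
Step 5: fill(A) -> (A=3 B=0 C=8)
Step 6: pour(C -> B) -> (A=3 B=4 C=4)
Step 7: pour(A -> C) -> (A=0 B=4 C=7)
Step 8: pour(B -> A) -> (A=3 B=1 C=7)
Step 9: fill(B) -> (A=3 B=4 C=7)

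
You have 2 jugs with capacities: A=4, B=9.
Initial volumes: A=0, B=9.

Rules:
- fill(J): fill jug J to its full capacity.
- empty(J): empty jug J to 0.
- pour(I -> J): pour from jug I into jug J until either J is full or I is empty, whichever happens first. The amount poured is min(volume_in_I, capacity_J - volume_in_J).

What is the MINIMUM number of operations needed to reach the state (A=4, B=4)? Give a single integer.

Answer: 4

Derivation:
BFS from (A=0, B=9). One shortest path:
  1. fill(A) -> (A=4 B=9)
  2. empty(B) -> (A=4 B=0)
  3. pour(A -> B) -> (A=0 B=4)
  4. fill(A) -> (A=4 B=4)
Reached target in 4 moves.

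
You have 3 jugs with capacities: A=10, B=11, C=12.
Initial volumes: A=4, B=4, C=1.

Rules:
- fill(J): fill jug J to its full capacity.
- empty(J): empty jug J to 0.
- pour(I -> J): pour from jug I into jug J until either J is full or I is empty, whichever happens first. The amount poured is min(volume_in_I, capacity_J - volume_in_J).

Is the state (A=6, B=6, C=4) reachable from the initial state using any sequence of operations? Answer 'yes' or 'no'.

Answer: no

Derivation:
BFS explored all 727 reachable states.
Reachable set includes: (0,0,0), (0,0,1), (0,0,2), (0,0,3), (0,0,4), (0,0,5), (0,0,6), (0,0,7), (0,0,8), (0,0,9), (0,0,10), (0,0,11) ...
Target (A=6, B=6, C=4) not in reachable set → no.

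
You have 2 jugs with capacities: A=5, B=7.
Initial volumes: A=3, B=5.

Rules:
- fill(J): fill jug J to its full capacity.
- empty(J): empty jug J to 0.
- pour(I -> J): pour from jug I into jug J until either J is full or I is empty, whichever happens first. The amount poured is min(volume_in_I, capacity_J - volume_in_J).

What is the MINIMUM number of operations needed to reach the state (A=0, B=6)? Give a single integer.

Answer: 5

Derivation:
BFS from (A=3, B=5). One shortest path:
  1. pour(A -> B) -> (A=1 B=7)
  2. empty(B) -> (A=1 B=0)
  3. pour(A -> B) -> (A=0 B=1)
  4. fill(A) -> (A=5 B=1)
  5. pour(A -> B) -> (A=0 B=6)
Reached target in 5 moves.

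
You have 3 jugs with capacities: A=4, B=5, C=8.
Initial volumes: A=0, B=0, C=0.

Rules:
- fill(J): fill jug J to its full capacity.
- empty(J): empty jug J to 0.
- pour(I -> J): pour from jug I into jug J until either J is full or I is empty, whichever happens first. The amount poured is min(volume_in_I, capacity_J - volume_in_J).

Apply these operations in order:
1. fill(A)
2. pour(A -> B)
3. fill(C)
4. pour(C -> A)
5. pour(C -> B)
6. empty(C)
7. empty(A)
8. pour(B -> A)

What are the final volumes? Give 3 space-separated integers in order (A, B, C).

Step 1: fill(A) -> (A=4 B=0 C=0)
Step 2: pour(A -> B) -> (A=0 B=4 C=0)
Step 3: fill(C) -> (A=0 B=4 C=8)
Step 4: pour(C -> A) -> (A=4 B=4 C=4)
Step 5: pour(C -> B) -> (A=4 B=5 C=3)
Step 6: empty(C) -> (A=4 B=5 C=0)
Step 7: empty(A) -> (A=0 B=5 C=0)
Step 8: pour(B -> A) -> (A=4 B=1 C=0)

Answer: 4 1 0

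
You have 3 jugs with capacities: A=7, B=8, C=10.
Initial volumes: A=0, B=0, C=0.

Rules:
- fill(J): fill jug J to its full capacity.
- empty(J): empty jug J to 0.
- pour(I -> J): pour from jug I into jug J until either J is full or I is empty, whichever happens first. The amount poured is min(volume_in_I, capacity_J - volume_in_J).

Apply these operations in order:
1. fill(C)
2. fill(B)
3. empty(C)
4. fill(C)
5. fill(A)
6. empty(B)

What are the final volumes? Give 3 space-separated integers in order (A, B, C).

Step 1: fill(C) -> (A=0 B=0 C=10)
Step 2: fill(B) -> (A=0 B=8 C=10)
Step 3: empty(C) -> (A=0 B=8 C=0)
Step 4: fill(C) -> (A=0 B=8 C=10)
Step 5: fill(A) -> (A=7 B=8 C=10)
Step 6: empty(B) -> (A=7 B=0 C=10)

Answer: 7 0 10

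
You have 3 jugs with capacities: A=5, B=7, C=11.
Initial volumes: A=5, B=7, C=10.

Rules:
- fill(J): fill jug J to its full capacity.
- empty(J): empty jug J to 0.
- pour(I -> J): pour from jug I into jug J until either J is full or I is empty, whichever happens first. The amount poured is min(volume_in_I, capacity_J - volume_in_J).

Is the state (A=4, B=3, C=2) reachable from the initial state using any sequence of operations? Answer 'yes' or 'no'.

BFS explored all 336 reachable states.
Reachable set includes: (0,0,0), (0,0,1), (0,0,2), (0,0,3), (0,0,4), (0,0,5), (0,0,6), (0,0,7), (0,0,8), (0,0,9), (0,0,10), (0,0,11) ...
Target (A=4, B=3, C=2) not in reachable set → no.

Answer: no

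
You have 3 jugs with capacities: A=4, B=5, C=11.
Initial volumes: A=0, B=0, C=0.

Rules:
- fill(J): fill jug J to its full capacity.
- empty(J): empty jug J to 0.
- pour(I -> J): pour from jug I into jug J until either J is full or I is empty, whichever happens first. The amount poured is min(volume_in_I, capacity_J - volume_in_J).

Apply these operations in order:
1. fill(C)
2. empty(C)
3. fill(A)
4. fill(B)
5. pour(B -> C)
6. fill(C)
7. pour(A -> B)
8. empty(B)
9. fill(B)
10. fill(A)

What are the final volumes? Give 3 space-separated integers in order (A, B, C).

Answer: 4 5 11

Derivation:
Step 1: fill(C) -> (A=0 B=0 C=11)
Step 2: empty(C) -> (A=0 B=0 C=0)
Step 3: fill(A) -> (A=4 B=0 C=0)
Step 4: fill(B) -> (A=4 B=5 C=0)
Step 5: pour(B -> C) -> (A=4 B=0 C=5)
Step 6: fill(C) -> (A=4 B=0 C=11)
Step 7: pour(A -> B) -> (A=0 B=4 C=11)
Step 8: empty(B) -> (A=0 B=0 C=11)
Step 9: fill(B) -> (A=0 B=5 C=11)
Step 10: fill(A) -> (A=4 B=5 C=11)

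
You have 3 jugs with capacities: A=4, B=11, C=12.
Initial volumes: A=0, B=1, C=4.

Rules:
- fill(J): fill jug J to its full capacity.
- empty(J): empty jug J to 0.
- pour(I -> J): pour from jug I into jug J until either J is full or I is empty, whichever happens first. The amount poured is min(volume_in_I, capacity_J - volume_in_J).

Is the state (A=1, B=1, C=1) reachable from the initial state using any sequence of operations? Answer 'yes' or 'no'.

BFS explored all 450 reachable states.
Reachable set includes: (0,0,0), (0,0,1), (0,0,2), (0,0,3), (0,0,4), (0,0,5), (0,0,6), (0,0,7), (0,0,8), (0,0,9), (0,0,10), (0,0,11) ...
Target (A=1, B=1, C=1) not in reachable set → no.

Answer: no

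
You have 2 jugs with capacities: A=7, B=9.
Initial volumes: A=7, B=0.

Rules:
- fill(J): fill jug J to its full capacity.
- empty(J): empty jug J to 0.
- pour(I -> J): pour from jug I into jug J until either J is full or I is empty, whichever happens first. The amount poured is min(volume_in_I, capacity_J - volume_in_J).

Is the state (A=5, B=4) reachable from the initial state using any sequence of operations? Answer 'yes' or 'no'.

Answer: no

Derivation:
BFS explored all 32 reachable states.
Reachable set includes: (0,0), (0,1), (0,2), (0,3), (0,4), (0,5), (0,6), (0,7), (0,8), (0,9), (1,0), (1,9) ...
Target (A=5, B=4) not in reachable set → no.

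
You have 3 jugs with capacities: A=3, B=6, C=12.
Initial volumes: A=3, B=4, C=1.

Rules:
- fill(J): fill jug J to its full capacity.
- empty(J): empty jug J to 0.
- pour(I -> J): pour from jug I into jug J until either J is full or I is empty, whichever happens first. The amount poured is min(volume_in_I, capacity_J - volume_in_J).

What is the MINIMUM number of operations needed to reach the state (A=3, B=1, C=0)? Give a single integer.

BFS from (A=3, B=4, C=1). One shortest path:
  1. empty(B) -> (A=3 B=0 C=1)
  2. pour(C -> B) -> (A=3 B=1 C=0)
Reached target in 2 moves.

Answer: 2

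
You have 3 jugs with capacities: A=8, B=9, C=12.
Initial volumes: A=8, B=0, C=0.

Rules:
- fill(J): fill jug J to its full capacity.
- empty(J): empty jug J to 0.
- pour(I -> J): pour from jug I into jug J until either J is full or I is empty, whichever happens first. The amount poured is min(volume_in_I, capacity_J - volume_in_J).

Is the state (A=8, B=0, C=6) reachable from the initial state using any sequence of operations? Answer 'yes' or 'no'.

Answer: yes

Derivation:
BFS from (A=8, B=0, C=0):
  1. fill(B) -> (A=8 B=9 C=0)
  2. pour(B -> C) -> (A=8 B=0 C=9)
  3. fill(B) -> (A=8 B=9 C=9)
  4. pour(B -> C) -> (A=8 B=6 C=12)
  5. empty(C) -> (A=8 B=6 C=0)
  6. pour(B -> C) -> (A=8 B=0 C=6)
Target reached → yes.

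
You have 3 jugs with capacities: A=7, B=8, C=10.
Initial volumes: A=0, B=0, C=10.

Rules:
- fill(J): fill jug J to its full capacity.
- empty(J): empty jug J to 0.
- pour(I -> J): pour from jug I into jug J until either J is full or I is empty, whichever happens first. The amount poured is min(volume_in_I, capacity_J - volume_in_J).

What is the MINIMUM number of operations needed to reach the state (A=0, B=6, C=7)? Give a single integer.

BFS from (A=0, B=0, C=10). One shortest path:
  1. pour(C -> A) -> (A=7 B=0 C=3)
  2. empty(A) -> (A=0 B=0 C=3)
  3. pour(C -> A) -> (A=3 B=0 C=0)
  4. fill(C) -> (A=3 B=0 C=10)
  5. pour(C -> A) -> (A=7 B=0 C=6)
  6. pour(C -> B) -> (A=7 B=6 C=0)
  7. pour(A -> C) -> (A=0 B=6 C=7)
Reached target in 7 moves.

Answer: 7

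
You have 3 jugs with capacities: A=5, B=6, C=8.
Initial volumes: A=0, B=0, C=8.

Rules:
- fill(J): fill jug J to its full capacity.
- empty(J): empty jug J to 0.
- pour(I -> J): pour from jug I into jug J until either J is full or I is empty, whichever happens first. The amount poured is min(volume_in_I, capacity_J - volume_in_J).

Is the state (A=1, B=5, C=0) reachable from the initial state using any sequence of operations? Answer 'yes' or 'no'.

BFS from (A=0, B=0, C=8):
  1. fill(B) -> (A=0 B=6 C=8)
  2. empty(C) -> (A=0 B=6 C=0)
  3. pour(B -> A) -> (A=5 B=1 C=0)
  4. pour(A -> C) -> (A=0 B=1 C=5)
  5. pour(B -> A) -> (A=1 B=0 C=5)
  6. pour(C -> B) -> (A=1 B=5 C=0)
Target reached → yes.

Answer: yes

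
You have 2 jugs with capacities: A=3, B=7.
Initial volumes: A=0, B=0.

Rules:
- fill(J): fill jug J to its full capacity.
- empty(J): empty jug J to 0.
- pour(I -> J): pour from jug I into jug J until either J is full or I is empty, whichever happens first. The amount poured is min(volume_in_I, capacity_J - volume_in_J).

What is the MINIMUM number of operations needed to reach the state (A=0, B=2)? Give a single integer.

Answer: 8

Derivation:
BFS from (A=0, B=0). One shortest path:
  1. fill(A) -> (A=3 B=0)
  2. pour(A -> B) -> (A=0 B=3)
  3. fill(A) -> (A=3 B=3)
  4. pour(A -> B) -> (A=0 B=6)
  5. fill(A) -> (A=3 B=6)
  6. pour(A -> B) -> (A=2 B=7)
  7. empty(B) -> (A=2 B=0)
  8. pour(A -> B) -> (A=0 B=2)
Reached target in 8 moves.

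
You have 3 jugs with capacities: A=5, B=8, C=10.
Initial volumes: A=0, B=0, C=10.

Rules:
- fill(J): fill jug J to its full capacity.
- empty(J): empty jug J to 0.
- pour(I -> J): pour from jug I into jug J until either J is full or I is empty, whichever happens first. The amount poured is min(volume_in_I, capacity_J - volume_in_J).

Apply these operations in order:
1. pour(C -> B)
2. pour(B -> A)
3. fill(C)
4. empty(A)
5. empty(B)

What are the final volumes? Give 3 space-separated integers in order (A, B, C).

Answer: 0 0 10

Derivation:
Step 1: pour(C -> B) -> (A=0 B=8 C=2)
Step 2: pour(B -> A) -> (A=5 B=3 C=2)
Step 3: fill(C) -> (A=5 B=3 C=10)
Step 4: empty(A) -> (A=0 B=3 C=10)
Step 5: empty(B) -> (A=0 B=0 C=10)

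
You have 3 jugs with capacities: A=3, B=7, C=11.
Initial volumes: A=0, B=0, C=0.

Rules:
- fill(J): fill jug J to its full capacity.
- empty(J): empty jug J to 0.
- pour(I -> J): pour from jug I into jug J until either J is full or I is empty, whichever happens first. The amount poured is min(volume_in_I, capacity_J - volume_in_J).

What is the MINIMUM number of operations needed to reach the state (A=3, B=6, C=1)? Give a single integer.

Answer: 7

Derivation:
BFS from (A=0, B=0, C=0). One shortest path:
  1. fill(A) -> (A=3 B=0 C=0)
  2. fill(B) -> (A=3 B=7 C=0)
  3. pour(B -> C) -> (A=3 B=0 C=7)
  4. pour(A -> B) -> (A=0 B=3 C=7)
  5. pour(C -> A) -> (A=3 B=3 C=4)
  6. pour(A -> B) -> (A=0 B=6 C=4)
  7. pour(C -> A) -> (A=3 B=6 C=1)
Reached target in 7 moves.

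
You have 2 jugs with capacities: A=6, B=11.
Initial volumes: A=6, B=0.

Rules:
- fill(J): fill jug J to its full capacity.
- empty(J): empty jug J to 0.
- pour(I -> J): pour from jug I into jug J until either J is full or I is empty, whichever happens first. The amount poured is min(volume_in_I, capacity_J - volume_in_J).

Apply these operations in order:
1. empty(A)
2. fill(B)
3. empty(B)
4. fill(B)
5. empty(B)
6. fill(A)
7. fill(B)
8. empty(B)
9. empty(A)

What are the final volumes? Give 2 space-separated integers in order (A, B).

Answer: 0 0

Derivation:
Step 1: empty(A) -> (A=0 B=0)
Step 2: fill(B) -> (A=0 B=11)
Step 3: empty(B) -> (A=0 B=0)
Step 4: fill(B) -> (A=0 B=11)
Step 5: empty(B) -> (A=0 B=0)
Step 6: fill(A) -> (A=6 B=0)
Step 7: fill(B) -> (A=6 B=11)
Step 8: empty(B) -> (A=6 B=0)
Step 9: empty(A) -> (A=0 B=0)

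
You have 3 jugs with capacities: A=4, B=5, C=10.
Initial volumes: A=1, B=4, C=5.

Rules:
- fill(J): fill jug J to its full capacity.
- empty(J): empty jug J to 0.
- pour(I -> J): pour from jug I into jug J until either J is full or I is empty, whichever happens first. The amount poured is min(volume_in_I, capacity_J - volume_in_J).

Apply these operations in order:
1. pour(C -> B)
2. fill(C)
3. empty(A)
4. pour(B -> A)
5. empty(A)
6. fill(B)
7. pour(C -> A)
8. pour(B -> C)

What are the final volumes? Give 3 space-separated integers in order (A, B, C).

Answer: 4 1 10

Derivation:
Step 1: pour(C -> B) -> (A=1 B=5 C=4)
Step 2: fill(C) -> (A=1 B=5 C=10)
Step 3: empty(A) -> (A=0 B=5 C=10)
Step 4: pour(B -> A) -> (A=4 B=1 C=10)
Step 5: empty(A) -> (A=0 B=1 C=10)
Step 6: fill(B) -> (A=0 B=5 C=10)
Step 7: pour(C -> A) -> (A=4 B=5 C=6)
Step 8: pour(B -> C) -> (A=4 B=1 C=10)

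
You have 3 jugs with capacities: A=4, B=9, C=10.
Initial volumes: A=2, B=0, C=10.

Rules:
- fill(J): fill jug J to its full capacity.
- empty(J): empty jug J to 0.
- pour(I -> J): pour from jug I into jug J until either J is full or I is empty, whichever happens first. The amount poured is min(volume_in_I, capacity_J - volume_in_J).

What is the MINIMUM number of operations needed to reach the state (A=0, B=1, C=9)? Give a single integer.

Answer: 5

Derivation:
BFS from (A=2, B=0, C=10). One shortest path:
  1. empty(A) -> (A=0 B=0 C=10)
  2. pour(C -> B) -> (A=0 B=9 C=1)
  3. pour(C -> A) -> (A=1 B=9 C=0)
  4. pour(B -> C) -> (A=1 B=0 C=9)
  5. pour(A -> B) -> (A=0 B=1 C=9)
Reached target in 5 moves.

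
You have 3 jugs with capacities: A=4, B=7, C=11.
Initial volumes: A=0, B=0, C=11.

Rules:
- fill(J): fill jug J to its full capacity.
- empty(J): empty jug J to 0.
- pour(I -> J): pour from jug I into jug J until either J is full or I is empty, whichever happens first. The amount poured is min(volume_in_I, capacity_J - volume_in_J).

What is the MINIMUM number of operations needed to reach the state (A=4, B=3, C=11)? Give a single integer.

Answer: 2

Derivation:
BFS from (A=0, B=0, C=11). One shortest path:
  1. fill(B) -> (A=0 B=7 C=11)
  2. pour(B -> A) -> (A=4 B=3 C=11)
Reached target in 2 moves.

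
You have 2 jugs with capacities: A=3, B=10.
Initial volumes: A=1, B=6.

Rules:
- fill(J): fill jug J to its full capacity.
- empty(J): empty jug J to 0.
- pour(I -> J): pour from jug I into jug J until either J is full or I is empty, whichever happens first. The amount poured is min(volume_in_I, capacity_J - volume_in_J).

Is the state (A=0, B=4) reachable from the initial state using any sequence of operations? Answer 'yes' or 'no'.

Answer: yes

Derivation:
BFS from (A=1, B=6):
  1. pour(B -> A) -> (A=3 B=4)
  2. empty(A) -> (A=0 B=4)
Target reached → yes.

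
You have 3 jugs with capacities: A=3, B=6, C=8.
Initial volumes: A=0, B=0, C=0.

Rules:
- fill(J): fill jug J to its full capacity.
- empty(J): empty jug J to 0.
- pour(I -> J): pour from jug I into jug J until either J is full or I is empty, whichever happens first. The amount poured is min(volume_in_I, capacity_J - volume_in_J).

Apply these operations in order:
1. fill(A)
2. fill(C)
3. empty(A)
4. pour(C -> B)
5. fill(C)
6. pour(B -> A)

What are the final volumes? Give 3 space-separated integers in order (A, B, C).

Answer: 3 3 8

Derivation:
Step 1: fill(A) -> (A=3 B=0 C=0)
Step 2: fill(C) -> (A=3 B=0 C=8)
Step 3: empty(A) -> (A=0 B=0 C=8)
Step 4: pour(C -> B) -> (A=0 B=6 C=2)
Step 5: fill(C) -> (A=0 B=6 C=8)
Step 6: pour(B -> A) -> (A=3 B=3 C=8)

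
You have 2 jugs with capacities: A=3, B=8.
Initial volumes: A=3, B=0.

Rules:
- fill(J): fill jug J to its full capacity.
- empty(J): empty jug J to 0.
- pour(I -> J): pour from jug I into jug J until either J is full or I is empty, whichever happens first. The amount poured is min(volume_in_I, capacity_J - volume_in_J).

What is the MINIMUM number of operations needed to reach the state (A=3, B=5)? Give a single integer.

BFS from (A=3, B=0). One shortest path:
  1. empty(A) -> (A=0 B=0)
  2. fill(B) -> (A=0 B=8)
  3. pour(B -> A) -> (A=3 B=5)
Reached target in 3 moves.

Answer: 3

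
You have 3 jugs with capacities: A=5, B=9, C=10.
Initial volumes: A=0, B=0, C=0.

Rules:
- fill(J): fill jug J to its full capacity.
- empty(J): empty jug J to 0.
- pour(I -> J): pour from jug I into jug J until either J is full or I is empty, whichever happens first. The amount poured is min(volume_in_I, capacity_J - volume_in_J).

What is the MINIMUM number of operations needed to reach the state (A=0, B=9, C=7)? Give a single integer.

Answer: 8

Derivation:
BFS from (A=0, B=0, C=0). One shortest path:
  1. fill(A) -> (A=5 B=0 C=0)
  2. fill(C) -> (A=5 B=0 C=10)
  3. pour(A -> B) -> (A=0 B=5 C=10)
  4. pour(C -> B) -> (A=0 B=9 C=6)
  5. empty(B) -> (A=0 B=0 C=6)
  6. pour(C -> B) -> (A=0 B=6 C=0)
  7. fill(C) -> (A=0 B=6 C=10)
  8. pour(C -> B) -> (A=0 B=9 C=7)
Reached target in 8 moves.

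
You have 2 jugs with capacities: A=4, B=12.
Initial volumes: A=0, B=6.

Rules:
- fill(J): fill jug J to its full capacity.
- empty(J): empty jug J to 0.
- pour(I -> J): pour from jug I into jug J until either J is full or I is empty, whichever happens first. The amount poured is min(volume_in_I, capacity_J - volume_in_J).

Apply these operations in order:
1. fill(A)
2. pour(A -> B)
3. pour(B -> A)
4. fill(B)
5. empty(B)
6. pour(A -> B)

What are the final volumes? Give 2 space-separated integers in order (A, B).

Answer: 0 4

Derivation:
Step 1: fill(A) -> (A=4 B=6)
Step 2: pour(A -> B) -> (A=0 B=10)
Step 3: pour(B -> A) -> (A=4 B=6)
Step 4: fill(B) -> (A=4 B=12)
Step 5: empty(B) -> (A=4 B=0)
Step 6: pour(A -> B) -> (A=0 B=4)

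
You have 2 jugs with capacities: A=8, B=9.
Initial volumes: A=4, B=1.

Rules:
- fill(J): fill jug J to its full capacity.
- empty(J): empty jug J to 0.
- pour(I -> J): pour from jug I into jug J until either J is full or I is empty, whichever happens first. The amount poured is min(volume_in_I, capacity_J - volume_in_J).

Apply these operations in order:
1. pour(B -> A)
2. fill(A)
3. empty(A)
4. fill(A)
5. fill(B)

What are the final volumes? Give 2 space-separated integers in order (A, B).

Step 1: pour(B -> A) -> (A=5 B=0)
Step 2: fill(A) -> (A=8 B=0)
Step 3: empty(A) -> (A=0 B=0)
Step 4: fill(A) -> (A=8 B=0)
Step 5: fill(B) -> (A=8 B=9)

Answer: 8 9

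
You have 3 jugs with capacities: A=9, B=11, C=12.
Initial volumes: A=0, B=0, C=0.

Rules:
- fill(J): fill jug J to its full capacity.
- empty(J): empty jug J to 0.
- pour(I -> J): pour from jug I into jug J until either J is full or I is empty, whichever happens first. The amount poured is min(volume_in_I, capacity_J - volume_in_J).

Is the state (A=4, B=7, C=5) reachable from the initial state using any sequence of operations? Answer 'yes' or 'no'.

BFS explored all 680 reachable states.
Reachable set includes: (0,0,0), (0,0,1), (0,0,2), (0,0,3), (0,0,4), (0,0,5), (0,0,6), (0,0,7), (0,0,8), (0,0,9), (0,0,10), (0,0,11) ...
Target (A=4, B=7, C=5) not in reachable set → no.

Answer: no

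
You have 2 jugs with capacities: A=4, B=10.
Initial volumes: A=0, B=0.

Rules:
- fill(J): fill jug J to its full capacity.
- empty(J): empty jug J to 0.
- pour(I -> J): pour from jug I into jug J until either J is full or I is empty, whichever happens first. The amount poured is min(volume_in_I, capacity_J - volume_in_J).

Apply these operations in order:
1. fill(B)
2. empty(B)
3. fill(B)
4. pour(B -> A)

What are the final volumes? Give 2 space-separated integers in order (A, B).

Step 1: fill(B) -> (A=0 B=10)
Step 2: empty(B) -> (A=0 B=0)
Step 3: fill(B) -> (A=0 B=10)
Step 4: pour(B -> A) -> (A=4 B=6)

Answer: 4 6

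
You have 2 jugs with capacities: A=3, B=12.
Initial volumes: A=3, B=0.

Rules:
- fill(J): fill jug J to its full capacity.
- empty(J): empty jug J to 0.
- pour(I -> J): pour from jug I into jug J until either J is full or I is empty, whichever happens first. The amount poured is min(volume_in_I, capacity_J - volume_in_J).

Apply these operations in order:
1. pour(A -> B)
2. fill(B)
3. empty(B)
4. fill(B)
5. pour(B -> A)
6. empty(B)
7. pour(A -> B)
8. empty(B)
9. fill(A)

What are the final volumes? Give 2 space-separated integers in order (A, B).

Answer: 3 0

Derivation:
Step 1: pour(A -> B) -> (A=0 B=3)
Step 2: fill(B) -> (A=0 B=12)
Step 3: empty(B) -> (A=0 B=0)
Step 4: fill(B) -> (A=0 B=12)
Step 5: pour(B -> A) -> (A=3 B=9)
Step 6: empty(B) -> (A=3 B=0)
Step 7: pour(A -> B) -> (A=0 B=3)
Step 8: empty(B) -> (A=0 B=0)
Step 9: fill(A) -> (A=3 B=0)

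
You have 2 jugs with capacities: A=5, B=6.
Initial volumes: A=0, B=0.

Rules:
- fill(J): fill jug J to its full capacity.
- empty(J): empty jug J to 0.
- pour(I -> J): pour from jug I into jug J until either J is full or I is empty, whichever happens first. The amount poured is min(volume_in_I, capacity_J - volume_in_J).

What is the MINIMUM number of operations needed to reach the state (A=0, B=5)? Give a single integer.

BFS from (A=0, B=0). One shortest path:
  1. fill(A) -> (A=5 B=0)
  2. pour(A -> B) -> (A=0 B=5)
Reached target in 2 moves.

Answer: 2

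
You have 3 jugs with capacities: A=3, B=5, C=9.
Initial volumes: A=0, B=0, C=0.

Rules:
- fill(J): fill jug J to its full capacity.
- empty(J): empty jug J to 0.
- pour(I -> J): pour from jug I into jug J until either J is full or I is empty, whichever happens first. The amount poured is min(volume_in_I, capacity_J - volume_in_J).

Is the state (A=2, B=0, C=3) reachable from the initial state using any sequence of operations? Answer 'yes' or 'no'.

Answer: yes

Derivation:
BFS from (A=0, B=0, C=0):
  1. fill(B) -> (A=0 B=5 C=0)
  2. pour(B -> A) -> (A=3 B=2 C=0)
  3. pour(A -> C) -> (A=0 B=2 C=3)
  4. pour(B -> A) -> (A=2 B=0 C=3)
Target reached → yes.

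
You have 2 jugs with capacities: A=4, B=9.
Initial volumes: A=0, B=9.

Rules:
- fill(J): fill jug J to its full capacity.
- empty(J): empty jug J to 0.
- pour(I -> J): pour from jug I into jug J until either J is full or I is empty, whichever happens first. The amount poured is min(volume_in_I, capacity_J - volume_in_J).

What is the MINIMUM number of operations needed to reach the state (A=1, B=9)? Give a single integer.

BFS from (A=0, B=9). One shortest path:
  1. pour(B -> A) -> (A=4 B=5)
  2. empty(A) -> (A=0 B=5)
  3. pour(B -> A) -> (A=4 B=1)
  4. empty(A) -> (A=0 B=1)
  5. pour(B -> A) -> (A=1 B=0)
  6. fill(B) -> (A=1 B=9)
Reached target in 6 moves.

Answer: 6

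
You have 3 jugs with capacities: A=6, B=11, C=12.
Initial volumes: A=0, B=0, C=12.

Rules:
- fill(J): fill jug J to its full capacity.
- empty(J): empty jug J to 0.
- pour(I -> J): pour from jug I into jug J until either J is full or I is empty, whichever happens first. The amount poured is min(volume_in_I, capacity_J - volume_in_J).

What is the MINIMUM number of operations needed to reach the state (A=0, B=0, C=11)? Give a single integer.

BFS from (A=0, B=0, C=12). One shortest path:
  1. fill(B) -> (A=0 B=11 C=12)
  2. empty(C) -> (A=0 B=11 C=0)
  3. pour(B -> C) -> (A=0 B=0 C=11)
Reached target in 3 moves.

Answer: 3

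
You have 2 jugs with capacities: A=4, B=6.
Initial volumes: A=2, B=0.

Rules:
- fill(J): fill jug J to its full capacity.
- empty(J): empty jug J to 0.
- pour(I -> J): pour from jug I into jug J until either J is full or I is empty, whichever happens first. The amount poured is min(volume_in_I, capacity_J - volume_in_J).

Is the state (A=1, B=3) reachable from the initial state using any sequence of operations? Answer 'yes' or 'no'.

Answer: no

Derivation:
BFS explored all 10 reachable states.
Reachable set includes: (0,0), (0,2), (0,4), (0,6), (2,0), (2,6), (4,0), (4,2), (4,4), (4,6)
Target (A=1, B=3) not in reachable set → no.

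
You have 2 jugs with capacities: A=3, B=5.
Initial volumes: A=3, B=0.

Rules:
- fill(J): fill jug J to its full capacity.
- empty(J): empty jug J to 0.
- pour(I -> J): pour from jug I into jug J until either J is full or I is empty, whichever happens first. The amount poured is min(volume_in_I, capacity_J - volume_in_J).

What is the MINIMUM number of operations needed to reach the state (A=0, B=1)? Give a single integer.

BFS from (A=3, B=0). One shortest path:
  1. pour(A -> B) -> (A=0 B=3)
  2. fill(A) -> (A=3 B=3)
  3. pour(A -> B) -> (A=1 B=5)
  4. empty(B) -> (A=1 B=0)
  5. pour(A -> B) -> (A=0 B=1)
Reached target in 5 moves.

Answer: 5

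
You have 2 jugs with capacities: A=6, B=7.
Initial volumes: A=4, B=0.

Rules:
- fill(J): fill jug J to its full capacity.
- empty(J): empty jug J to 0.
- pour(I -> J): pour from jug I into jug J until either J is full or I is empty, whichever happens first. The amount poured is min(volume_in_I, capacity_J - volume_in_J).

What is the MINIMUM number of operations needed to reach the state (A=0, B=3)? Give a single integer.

Answer: 5

Derivation:
BFS from (A=4, B=0). One shortest path:
  1. pour(A -> B) -> (A=0 B=4)
  2. fill(A) -> (A=6 B=4)
  3. pour(A -> B) -> (A=3 B=7)
  4. empty(B) -> (A=3 B=0)
  5. pour(A -> B) -> (A=0 B=3)
Reached target in 5 moves.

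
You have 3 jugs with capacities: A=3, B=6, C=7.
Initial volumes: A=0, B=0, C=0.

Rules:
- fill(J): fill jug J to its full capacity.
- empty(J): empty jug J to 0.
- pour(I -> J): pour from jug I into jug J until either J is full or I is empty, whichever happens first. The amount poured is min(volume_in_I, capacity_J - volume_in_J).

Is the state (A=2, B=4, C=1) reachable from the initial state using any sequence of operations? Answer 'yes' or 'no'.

Answer: no

Derivation:
BFS explored all 164 reachable states.
Reachable set includes: (0,0,0), (0,0,1), (0,0,2), (0,0,3), (0,0,4), (0,0,5), (0,0,6), (0,0,7), (0,1,0), (0,1,1), (0,1,2), (0,1,3) ...
Target (A=2, B=4, C=1) not in reachable set → no.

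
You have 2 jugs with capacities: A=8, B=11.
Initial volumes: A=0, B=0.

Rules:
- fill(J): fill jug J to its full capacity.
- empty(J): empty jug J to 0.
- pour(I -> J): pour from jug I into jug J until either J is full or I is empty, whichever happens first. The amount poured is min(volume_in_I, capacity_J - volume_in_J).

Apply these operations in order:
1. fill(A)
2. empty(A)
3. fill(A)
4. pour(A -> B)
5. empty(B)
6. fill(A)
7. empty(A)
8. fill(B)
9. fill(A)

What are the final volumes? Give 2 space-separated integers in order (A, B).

Step 1: fill(A) -> (A=8 B=0)
Step 2: empty(A) -> (A=0 B=0)
Step 3: fill(A) -> (A=8 B=0)
Step 4: pour(A -> B) -> (A=0 B=8)
Step 5: empty(B) -> (A=0 B=0)
Step 6: fill(A) -> (A=8 B=0)
Step 7: empty(A) -> (A=0 B=0)
Step 8: fill(B) -> (A=0 B=11)
Step 9: fill(A) -> (A=8 B=11)

Answer: 8 11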